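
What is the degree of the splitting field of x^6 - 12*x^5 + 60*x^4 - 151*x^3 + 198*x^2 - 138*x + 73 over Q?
72

The degree of the splitting field over Q equals the order of the Galois group, so first determine the group. The polynomial f is an irreducible sextic over Q, so G = Gal(f/Q) is one of the 16 transitive subgroups 6T1, ..., 6T16 of S_6. The discriminant of f is -945145936107, which is not a perfect square, so G is not contained in A_6. The transitive groups of degree 6 not contained in A_6 are: C_6 (6T1, order 6), S_3 (6T2, order 6), D_6 (6T3, order 12), C_3 x S_3 (6T5, order 18), A_4 x C_2 (6T6, order 24), S_4 (6T8, order 24), S_3 x S_3 (6T9, order 36), S_4 x C_2 (6T11, order 48), (S_3 x S_3) : C_2 (6T13, order 72), PGL(2,5) (6T14, order 120), S_6 (6T16, order 720). By Dedekind's theorem, for a prime p not dividing disc(f) the degrees of the irreducible factors of f mod p form the cycle type of an element of G. Factoring f modulo the 27 such primes p <= 127 (skipping 3, 17, 19, 43, which divide the discriminant), each new pattern first appears at: mod 2: f = (x^6 + x^3 + 1), pattern 6; mod 7: f = (x + 5)(x^2 + 3x + 1)(x^3 + x^2 + x + 2), pattern 3+2+1; mod 11: f = (x^2 + 9x + 10)(x^4 + x^3 + 8x^2 + 9x + 4), pattern 4+2; mod 13: f = (x + 2)(x + 4)(x^2 + 3x + 1)(x^2 + 5x + 1), pattern 2+2+1+1; mod 61: f = (x + 4)(x + 18)(x + 33)(x + 47)(x^2 + 8x + 9), pattern 2+1+1+1+1; mod 97: f = (x + 11)(x + 23)(x + 57)(x^3 + 91x^2 + 64x + 25), pattern 3+1+1+1; mod 113: f = (x^2 + 48x + 48)(x^2 + 57x + 28)(x^2 + 109x + 41), pattern 2+2+2; mod 127: f = (x^3 + 121x^2 + 61x + 45)(x^3 + 121x^2 + 90x + 75), pattern 3+3. No other pattern occurs in this range, so the set of observed cycle types is {6, 3+2+1, 4+2, 2+2+1+1, 2+1+1+1+1, 3+1+1+1, 2+2+2, 3+3}. The candidates containing elements of all these cycle types are (S_3 x S_3) : C_2 (6T13) of order 72, S_6 (6T16) of order 720; the others are excluded. The observed types are precisely the cycle types that occur in (S_3 x S_3) : C_2 (6T13) (apart from the identity). Each of the other remaining candidates has further cycle types, and by the Chebotarev density theorem the matching factorization patterns would occur for a proportion of primes equal to their share of the group: S_6 (6T16) additionally contains elements of type 5+1, 4+1+1 (234 of its 720 elements, about 32% of primes). None of the 27 primes tested shows any such pattern (for each of these groups the chance of that is below 10^-4), which rules them out. Hence G = (S_3 x S_3) : C_2 (6T13), of order 72. The Galois group (S_3 x S_3) : C_2 (6T13) has order 72, so the splitting field has degree 72 over Q.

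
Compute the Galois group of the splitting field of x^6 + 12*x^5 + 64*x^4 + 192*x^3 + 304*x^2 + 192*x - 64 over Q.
The polynomial f is an irreducible sextic over Q, so G = Gal(f/Q) is one of the 16 transitive subgroups 6T1, ..., 6T16 of S_6. The discriminant of f is 164995463643136 = 12845056^2, a perfect square, so G is contained in A_6. The transitive groups of degree 6 contained in A_6 are: A_4 (6T4, order 12), S_4 (6T7, order 24), (C_3 x C_3) : C_4 (6T10, order 36), PSL(2,5) (6T12, order 60), A_6 (6T15, order 360). By Dedekind's theorem, for a prime p not dividing disc(f) the degrees of the irreducible factors of f mod p form the cycle type of an element of G. Factoring f modulo the 33 such primes p <= 149 (skipping 2, 7, which divide the discriminant), each new pattern first appears at: mod 3: f = (x^3 + 2x + 1)(x^3 + 2x + 2), pattern 3+3; mod 13: f = (x + 1)(x + 3)(x^2 + 4x + 2)(x^2 + 4x + 11), pattern 2+2+1+1. No other pattern occurs in this range, so the set of observed cycle types is {3+3, 2+2+1+1}. The candidates containing elements of all these cycle types are A_4 (6T4) of order 12, S_4 (6T7) of order 24, (C_3 x C_3) : C_4 (6T10) of order 36, PSL(2,5) (6T12) of order 60, A_6 (6T15) of order 360; the others are excluded. The observed types are precisely the cycle types that occur in A_4 (6T4) (apart from the identity). Each of the other remaining candidates has further cycle types, and by the Chebotarev density theorem the matching factorization patterns would occur for a proportion of primes equal to their share of the group: S_4 (6T7) additionally contains elements of type 4+2 (6 of its 24 elements, about 25% of primes); (C_3 x C_3) : C_4 (6T10) additionally contains elements of type 4+2, 3+1+1+1 (22 of its 36 elements, about 61% of primes); PSL(2,5) (6T12) additionally contains elements of type 5+1 (24 of its 60 elements, about 40% of primes); A_6 (6T15) additionally contains elements of type 5+1, 4+2, 3+1+1+1 (274 of its 360 elements, about 76% of primes). None of the 33 primes tested shows any such pattern (for each of these groups the chance of that is below 10^-4), which rules them out. Hence G = A_4 (6T4), of order 12.

A_4 (order 12)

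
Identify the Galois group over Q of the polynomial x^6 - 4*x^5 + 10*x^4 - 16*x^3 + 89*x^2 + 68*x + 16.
The polynomial f is an irreducible sextic over Q, so G = Gal(f/Q) is one of the 16 transitive subgroups 6T1, ..., 6T16 of S_6. The discriminant of f is -3511396987830272, which is not a perfect square, so G is not contained in A_6. The transitive groups of degree 6 not contained in A_6 are: C_6 (6T1, order 6), S_3 (6T2, order 6), D_6 (6T3, order 12), C_3 x S_3 (6T5, order 18), A_4 x C_2 (6T6, order 24), S_4 (6T8, order 24), S_3 x S_3 (6T9, order 36), S_4 x C_2 (6T11, order 48), (S_3 x S_3) : C_2 (6T13, order 72), PGL(2,5) (6T14, order 120), S_6 (6T16, order 720). By Dedekind's theorem, for a prime p not dividing disc(f) the degrees of the irreducible factors of f mod p form the cycle type of an element of G. Factoring f modulo the 27 such primes p <= 127 (skipping 2, 17, 29, 83, which divide the discriminant), each new pattern first appears at: mod 3: f = (x^3 + 2x + 2)(x^3 + 2x^2 + 2x + 2), pattern 3+3; mod 5: f = (x^6 + x^5 + 4x^3 + 4x^2 + 3x + 1), pattern 6; mod 7: f = (x + 3)(x + 5)(x^4 + 2x^3 + 3x + 2), pattern 4+1+1; mod 19: f = (x + 12)(x + 14)(x^2 + 11x + 4)(x^2 + 16x + 5), pattern 2+2+1+1; mod 23: f = (x^2 + 6x + 2)(x^2 + 15x + 2)(x^2 + 21x + 4), pattern 2+2+2; mod 67: f = (x^2 + 26x + 24)(x^4 + 37x^3 + 29x^2 + 17x + 23), pattern 4+2; mod 127: f = (x + 3)(x + 75)(x + 89)(x + 97)(x^2 + 113x + 25), pattern 2+1+1+1+1. No other pattern occurs in this range, so the set of observed cycle types is {3+3, 6, 4+1+1, 2+2+1+1, 2+2+2, 4+2, 2+1+1+1+1}. The candidates containing elements of all these cycle types are S_4 x C_2 (6T11) of order 48, S_6 (6T16) of order 720; the others are excluded. The observed types are precisely the cycle types that occur in S_4 x C_2 (6T11) (apart from the identity). Each of the other remaining candidates has further cycle types, and by the Chebotarev density theorem the matching factorization patterns would occur for a proportion of primes equal to their share of the group: S_6 (6T16) additionally contains elements of type 5+1, 3+2+1, 3+1+1+1 (304 of its 720 elements, about 42% of primes). None of the 27 primes tested shows any such pattern (for each of these groups the chance of that is below 10^-4), which rules them out. Hence G = S_4 x C_2 (6T11), of order 48.

S_4 x C_2 (order 48)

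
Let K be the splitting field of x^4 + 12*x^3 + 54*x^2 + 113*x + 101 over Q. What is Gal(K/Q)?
C_4, the cyclic group of order 4

The polynomial is an irreducible quartic over Q and its discriminant is 15125, which is not a perfect square, so the Galois group is not contained in A_4. The resolvent cubic y^3 - 54*y^2 + 952*y - 5497 has exactly one rational root, so the Galois group is C_4 or D_4. The quartic becomes reducible over Q(sqrt(disc)), so the group is C_4.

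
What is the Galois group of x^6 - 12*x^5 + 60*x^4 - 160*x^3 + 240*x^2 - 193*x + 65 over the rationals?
S_6

The polynomial f is an irreducible sextic over Q, so G = Gal(f/Q) is one of the 16 transitive subgroups 6T1, ..., 6T16 of S_6. The discriminant of f is 49781, which is not a perfect square, so G is not contained in A_6. The transitive groups of degree 6 not contained in A_6 are: C_6 (6T1, order 6), S_3 (6T2, order 6), D_6 (6T3, order 12), C_3 x S_3 (6T5, order 18), A_4 x C_2 (6T6, order 24), S_4 (6T8, order 24), S_3 x S_3 (6T9, order 36), S_4 x C_2 (6T11, order 48), (S_3 x S_3) : C_2 (6T13, order 72), PGL(2,5) (6T14, order 120), S_6 (6T16, order 720). By Dedekind's theorem, for a prime p not dividing disc(f) the degrees of the irreducible factors of f mod p form the cycle type of an element of G. Factoring f modulo the 4 such primes p <= 7, each new pattern first appears at: mod 2: f = (x^6 + x + 1), pattern 6; mod 5: f = (x)(x^5 + 3x^4 + 2), pattern 5+1; mod 7: f = (x^2 + 5x + 2)(x^4 + 4x^3 + 3x^2 + 6x + 1), pattern 4+2. No other pattern occurs in this range, so the set of observed cycle types is {6, 5+1, 4+2}. Among the candidates above, the only group containing elements of all these cycle types is S_6 (6T16); every other candidate lacks at least one of them. Hence G = S_6 (6T16), of order 720.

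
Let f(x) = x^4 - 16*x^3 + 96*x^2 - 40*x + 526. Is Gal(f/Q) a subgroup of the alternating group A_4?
No

The polynomial is irreducible of degree 4 over Q. Its discriminant is 314545047552, which is not a perfect square. A Galois group lies in the alternating group exactly when the discriminant is a square in Q, so the Galois group (C_4) is not contained in A_4.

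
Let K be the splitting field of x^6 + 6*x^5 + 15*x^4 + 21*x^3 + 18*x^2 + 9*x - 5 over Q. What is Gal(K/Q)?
The polynomial f is an irreducible sextic over Q, so G = Gal(f/Q) is one of the 16 transitive subgroups 6T1, ..., 6T16 of S_6. The discriminant of f is 871199469, which is not a perfect square, so G is not contained in A_6. The transitive groups of degree 6 not contained in A_6 are: C_6 (6T1, order 6), S_3 (6T2, order 6), D_6 (6T3, order 12), C_3 x S_3 (6T5, order 18), A_4 x C_2 (6T6, order 24), S_4 (6T8, order 24), S_3 x S_3 (6T9, order 36), S_4 x C_2 (6T11, order 48), (S_3 x S_3) : C_2 (6T13, order 72), PGL(2,5) (6T14, order 120), S_6 (6T16, order 720). By Dedekind's theorem, for a prime p not dividing disc(f) the degrees of the irreducible factors of f mod p form the cycle type of an element of G. Factoring f modulo the 16 such primes p <= 67 (skipping 3, 7, 29, which divide the discriminant), each new pattern first appears at: mod 2: f = (x^6 + x^4 + x^3 + x + 1), pattern 6; mod 5: f = (x)(x + 4)(x^2 + 3x + 3)(x^2 + 4x + 2), pattern 2+2+1+1; mod 13: f = (x + 8)(x + 9)(x + 12)(x^3 + 3x^2 + 3x + 10), pattern 3+1+1+1; mod 19: f = (x^2 + 6x + 15)(x^2 + 8x + 1)(x^2 + 11x + 6), pattern 2+2+2; mod 67: f = (x^3 + 3x^2 + 3x + 20)(x^3 + 3x^2 + 3x + 50), pattern 3+3. No other pattern occurs in this range, so the set of observed cycle types is {6, 2+2+1+1, 3+1+1+1, 2+2+2, 3+3}. The candidates containing elements of all these cycle types are S_3 x S_3 (6T9) of order 36, (S_3 x S_3) : C_2 (6T13) of order 72, S_6 (6T16) of order 720; the others are excluded. The observed types are precisely the cycle types that occur in S_3 x S_3 (6T9) (apart from the identity). Each of the other remaining candidates has further cycle types, and by the Chebotarev density theorem the matching factorization patterns would occur for a proportion of primes equal to their share of the group: (S_3 x S_3) : C_2 (6T13) additionally contains elements of type 4+2, 3+2+1, 2+1+1+1+1 (36 of its 72 elements, about 50% of primes); S_6 (6T16) additionally contains elements of type 5+1, 4+2, 4+1+1, 3+2+1, 2+1+1+1+1 (459 of its 720 elements, about 64% of primes). None of the 16 primes tested shows any such pattern (for each of these groups the chance of that is below 10^-4), which rules them out. Hence G = S_3 x S_3 (6T9), of order 36.

S_3 x S_3 (order 36)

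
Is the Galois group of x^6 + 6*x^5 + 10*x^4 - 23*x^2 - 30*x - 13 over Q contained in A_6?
The polynomial is irreducible of degree 6 over Q. Its discriminant is 368947264 = 19208^2, a perfect square. A Galois group lies in the alternating group exactly when the discriminant is a square in Q, so the Galois group (A_4) is contained in A_6.

Yes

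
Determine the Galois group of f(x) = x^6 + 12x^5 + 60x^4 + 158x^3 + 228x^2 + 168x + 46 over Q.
The polynomial f is an irreducible sextic over Q, so G = Gal(f/Q) is one of the 16 transitive subgroups 6T1, ..., 6T16 of S_6. The discriminant of f is 5038848, which is not a perfect square, so G is not contained in A_6. The transitive groups of degree 6 not contained in A_6 are: C_6 (6T1, order 6), S_3 (6T2, order 6), D_6 (6T3, order 12), C_3 x S_3 (6T5, order 18), A_4 x C_2 (6T6, order 24), S_4 (6T8, order 24), S_3 x S_3 (6T9, order 36), S_4 x C_2 (6T11, order 48), (S_3 x S_3) : C_2 (6T13, order 72), PGL(2,5) (6T14, order 120), S_6 (6T16, order 720). By Dedekind's theorem, for a prime p not dividing disc(f) the degrees of the irreducible factors of f mod p form the cycle type of an element of G. Factoring f modulo the 23 such primes p <= 97 (skipping 2, 3, which divide the discriminant), each new pattern first appears at: mod 5: f = (x^6 + 2x^5 + 3x^3 + 3x^2 + 3x + 1), pattern 6; mod 11: f = (x + 5)(x + 7)(x^2 + x + 7)(x^2 + 10x + 8), pattern 2+2+1+1; mod 13: f = (x + 4)(x + 7)(x + 8)(x^3 + 6x^2 + 12x + 11), pattern 3+1+1+1; mod 31: f = (x^2 + 12x + 13)(x^2 + 13x + 2)(x^2 + 18x + 28), pattern 2+2+2; mod 97: f = (x^3 + 6x^2 + 12x + 17)(x^3 + 6x^2 + 12x + 94), pattern 3+3. No other pattern occurs in this range, so the set of observed cycle types is {6, 2+2+1+1, 3+1+1+1, 2+2+2, 3+3}. The candidates containing elements of all these cycle types are S_3 x S_3 (6T9) of order 36, (S_3 x S_3) : C_2 (6T13) of order 72, S_6 (6T16) of order 720; the others are excluded. The observed types are precisely the cycle types that occur in S_3 x S_3 (6T9) (apart from the identity). Each of the other remaining candidates has further cycle types, and by the Chebotarev density theorem the matching factorization patterns would occur for a proportion of primes equal to their share of the group: (S_3 x S_3) : C_2 (6T13) additionally contains elements of type 4+2, 3+2+1, 2+1+1+1+1 (36 of its 72 elements, about 50% of primes); S_6 (6T16) additionally contains elements of type 5+1, 4+2, 4+1+1, 3+2+1, 2+1+1+1+1 (459 of its 720 elements, about 64% of primes). None of the 23 primes tested shows any such pattern (for each of these groups the chance of that is below 10^-4), which rules them out. Hence G = S_3 x S_3 (6T9), of order 36.

S_3 x S_3 (also written G36-)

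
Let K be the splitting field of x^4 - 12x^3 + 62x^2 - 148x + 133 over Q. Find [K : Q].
12

The degree of the splitting field over Q equals the order of the Galois group, so first determine the group. The polynomial is an irreducible quartic over Q and its discriminant is 200704 = 448^2, a perfect square, so the Galois group is contained in A_4. The resolvent cubic y^3 - 62*y^2 + 1244*y - 8072 is irreducible over Q. An irreducible resolvent with square discriminant gives A_4. The Galois group A_4 (4T4) has order 12, so the splitting field has degree 12 over Q.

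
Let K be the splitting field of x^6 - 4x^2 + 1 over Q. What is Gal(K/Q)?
The polynomial f is an irreducible sextic over Q, so G = Gal(f/Q) is one of the 16 transitive subgroups 6T1, ..., 6T16 of S_6. The discriminant of f is -3356224, which is not a perfect square, so G is not contained in A_6. The transitive groups of degree 6 not contained in A_6 are: C_6 (6T1, order 6), S_3 (6T2, order 6), D_6 (6T3, order 12), C_3 x S_3 (6T5, order 18), A_4 x C_2 (6T6, order 24), S_4 (6T8, order 24), S_3 x S_3 (6T9, order 36), S_4 x C_2 (6T11, order 48), (S_3 x S_3) : C_2 (6T13, order 72), PGL(2,5) (6T14, order 120), S_6 (6T16, order 720). By Dedekind's theorem, for a prime p not dividing disc(f) the degrees of the irreducible factors of f mod p form the cycle type of an element of G. Factoring f modulo the 67 such primes p <= 347 (skipping 2, 229, which divide the discriminant), each new pattern first appears at: mod 3: f = (x^6 + 2x^2 + 1), pattern 6; mod 5: f = (x^3 + 2x^2 + 2x + 2)(x^3 + 3x^2 + 2x + 3), pattern 3+3; mod 7: f = (x + 2)(x + 5)(x^4 + 4x^2 + 5), pattern 4+1+1; mod 13: f = (x^2 + 5)(x^4 + 8x^2 + 8), pattern 4+2; mod 23: f = (x^2 + 12)(x^2 + 5x + 18)(x^2 + 18x + 18), pattern 2+2+2; mod 29: f = (x + 10)(x + 19)(x^2 + x + 7)(x^2 + 28x + 7), pattern 2+2+1+1; mod 193: f = (x + 6)(x + 44)(x + 94)(x + 99)(x + 149)(x + 187), pattern 1+1+1+1+1+1; mod 347: f = (x + 3)(x + 151)(x + 196)(x + 344)(x^2 + 255), pattern 2+1+1+1+1. No other pattern occurs in this range, so the set of observed cycle types is {6, 3+3, 4+1+1, 4+2, 2+2+2, 2+2+1+1, 1+1+1+1+1+1, 2+1+1+1+1}. The candidates containing elements of all these cycle types are S_4 x C_2 (6T11) of order 48, S_6 (6T16) of order 720; the others are excluded. The observed types are precisely the cycle types that occur in S_4 x C_2 (6T11). Each of the other remaining candidates has further cycle types, and by the Chebotarev density theorem the matching factorization patterns would occur for a proportion of primes equal to their share of the group: S_6 (6T16) additionally contains elements of type 5+1, 3+2+1, 3+1+1+1 (304 of its 720 elements, about 42% of primes). None of the 67 primes tested shows any such pattern (for each of these groups the chance of that is below 10^-4), which rules them out. Hence G = S_4 x C_2 (6T11), of order 48.

6T11: S_4 x C_2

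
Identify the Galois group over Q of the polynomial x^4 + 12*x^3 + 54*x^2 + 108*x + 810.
The polynomial is an irreducible quartic over Q and its discriminant is 99179645184 = 314928^2, a perfect square, so the Galois group is contained in A_4. The resolvent cubic y^3 - 54*y^2 - 1944*y + 46656 splits completely over Q, which gives the Klein four-group V_4.

V_4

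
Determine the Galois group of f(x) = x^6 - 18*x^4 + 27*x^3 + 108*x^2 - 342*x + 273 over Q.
The polynomial f is an irreducible sextic over Q, so G = Gal(f/Q) is one of the 16 transitive subgroups 6T1, ..., 6T16 of S_6. The discriminant of f is -152796047606667, which is not a perfect square, so G is not contained in A_6. The transitive groups of degree 6 not contained in A_6 are: C_6 (6T1, order 6), S_3 (6T2, order 6), D_6 (6T3, order 12), C_3 x S_3 (6T5, order 18), A_4 x C_2 (6T6, order 24), S_4 (6T8, order 24), S_3 x S_3 (6T9, order 36), S_4 x C_2 (6T11, order 48), (S_3 x S_3) : C_2 (6T13, order 72), PGL(2,5) (6T14, order 120), S_6 (6T16, order 720). By Dedekind's theorem, for a prime p not dividing disc(f) the degrees of the irreducible factors of f mod p form the cycle type of an element of G. Factoring f modulo the 33 such primes p <= 149 (skipping 3, 43, which divide the discriminant), each new pattern first appears at: mod 2: f = (x^6 + x^3 + 1), pattern 6; mod 7: f = (x)(x + 1)(x + 6)(x^3 + 4x + 6), pattern 3+1+1+1; mod 17: f = (x^2 + 2x + 12)(x^2 + 4x + 11)(x^2 + 11x + 4), pattern 2+2+2; mod 19: f = (x^3 + 3x + 1)(x^3 + 17x + 7), pattern 3+3; mod 73: f = (x + 2)(x + 23)(x + 34)(x + 37)(x + 53)(x + 70), pattern 1+1+1+1+1+1. No other pattern occurs in this range, so the set of observed cycle types is {6, 3+1+1+1, 2+2+2, 3+3, 1+1+1+1+1+1}. The candidates containing elements of all these cycle types are C_3 x S_3 (6T5) of order 18, S_3 x S_3 (6T9) of order 36, (S_3 x S_3) : C_2 (6T13) of order 72, S_6 (6T16) of order 720; the others are excluded. The observed types are precisely the cycle types that occur in C_3 x S_3 (6T5). Each of the other remaining candidates has further cycle types, and by the Chebotarev density theorem the matching factorization patterns would occur for a proportion of primes equal to their share of the group: S_3 x S_3 (6T9) additionally contains elements of type 2+2+1+1 (9 of its 36 elements, about 25% of primes); (S_3 x S_3) : C_2 (6T13) additionally contains elements of type 4+2, 3+2+1, 2+2+1+1, 2+1+1+1+1 (45 of its 72 elements, about 62% of primes); S_6 (6T16) additionally contains elements of type 5+1, 4+2, 4+1+1, 3+2+1, 2+2+1+1, 2+1+1+1+1 (504 of its 720 elements, about 70% of primes). None of the 33 primes tested shows any such pattern (for each of these groups the chance of that is below 10^-4), which rules them out. Hence G = C_3 x S_3 (6T5), of order 18.

C_3 x S_3, the group 6T5 of order 18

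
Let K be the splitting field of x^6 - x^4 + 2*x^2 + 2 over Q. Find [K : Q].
24

The degree of the splitting field over Q equals the order of the Galois group, so first determine the group. The polynomial f is an irreducible sextic over Q, so G = Gal(f/Q) is one of the 16 transitive subgroups 6T1, ..., 6T16 of S_6. The discriminant of f is -5120000, which is not a perfect square, so G is not contained in A_6. The transitive groups of degree 6 not contained in A_6 are: C_6 (6T1, order 6), S_3 (6T2, order 6), D_6 (6T3, order 12), C_3 x S_3 (6T5, order 18), A_4 x C_2 (6T6, order 24), S_4 (6T8, order 24), S_3 x S_3 (6T9, order 36), S_4 x C_2 (6T11, order 48), (S_3 x S_3) : C_2 (6T13, order 72), PGL(2,5) (6T14, order 120), S_6 (6T16, order 720). By Dedekind's theorem, for a prime p not dividing disc(f) the degrees of the irreducible factors of f mod p form the cycle type of an element of G. Factoring f modulo the 22 such primes p <= 89 (skipping 2, 5, which divide the discriminant), each new pattern first appears at: mod 3: f = (x^3 + x^2 + 2)(x^3 + 2x^2 + 1), pattern 3+3; mod 7: f = (x^2 + 2)(x^2 + x + 6)(x^2 + 6x + 6), pattern 2+2+2; mod 13: f = (x + 4)(x + 9)(x^4 + 2x^2 + 8), pattern 4+1+1; mod 43: f = (x + 12)(x + 31)(x^2 + 4)(x^2 + 10), pattern 2+2+1+1. No other pattern occurs in this range, so the set of observed cycle types is {3+3, 2+2+2, 4+1+1, 2+2+1+1}. The candidates containing elements of all these cycle types are S_4 (6T8) of order 24, S_4 x C_2 (6T11) of order 48, PGL(2,5) (6T14) of order 120, S_6 (6T16) of order 720; the others are excluded. The observed types are precisely the cycle types that occur in S_4 (6T8) (apart from the identity). Each of the other remaining candidates has further cycle types, and by the Chebotarev density theorem the matching factorization patterns would occur for a proportion of primes equal to their share of the group: S_4 x C_2 (6T11) additionally contains elements of type 6, 4+2, 2+1+1+1+1 (17 of its 48 elements, about 35% of primes); PGL(2,5) (6T14) additionally contains elements of type 6, 5+1 (44 of its 120 elements, about 37% of primes); S_6 (6T16) additionally contains elements of type 6, 5+1, 4+2, 3+2+1, 3+1+1+1, 2+1+1+1+1 (529 of its 720 elements, about 73% of primes). None of the 22 primes tested shows any such pattern (for each of these groups the chance of that is below 10^-4), which rules them out. Hence G = S_4 (6T8), of order 24. The Galois group S_4 (6T8) has order 24, so the splitting field has degree 24 over Q.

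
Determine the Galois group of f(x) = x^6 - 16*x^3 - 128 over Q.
S_3 x S_3 (order 36)

The polynomial f is an irreducible sextic over Q, so G = Gal(f/Q) is one of the 16 transitive subgroups 6T1, ..., 6T16 of S_6. The discriminant of f is 5410421842378752, which is not a perfect square, so G is not contained in A_6. The transitive groups of degree 6 not contained in A_6 are: C_6 (6T1, order 6), S_3 (6T2, order 6), D_6 (6T3, order 12), C_3 x S_3 (6T5, order 18), A_4 x C_2 (6T6, order 24), S_4 (6T8, order 24), S_3 x S_3 (6T9, order 36), S_4 x C_2 (6T11, order 48), (S_3 x S_3) : C_2 (6T13, order 72), PGL(2,5) (6T14, order 120), S_6 (6T16, order 720). By Dedekind's theorem, for a prime p not dividing disc(f) the degrees of the irreducible factors of f mod p form the cycle type of an element of G. Factoring f modulo the 23 such primes p <= 97 (skipping 2, 3, which divide the discriminant), each new pattern first appears at: mod 5: f = (x^6 + 4x^3 + 2), pattern 6; mod 11: f = (x + 6)(x + 10)(x^2 + x + 1)(x^2 + 5x + 3), pattern 2+2+1+1; mod 13: f = (x + 4)(x + 10)(x + 12)(x^3 + 11), pattern 3+1+1+1; mod 31: f = (x^2 + 16x + 3)(x^2 + 18x + 13)(x^2 + 28x + 15), pattern 2+2+2; mod 97: f = (x^3 + 9)(x^3 + 72), pattern 3+3. No other pattern occurs in this range, so the set of observed cycle types is {6, 2+2+1+1, 3+1+1+1, 2+2+2, 3+3}. The candidates containing elements of all these cycle types are S_3 x S_3 (6T9) of order 36, (S_3 x S_3) : C_2 (6T13) of order 72, S_6 (6T16) of order 720; the others are excluded. The observed types are precisely the cycle types that occur in S_3 x S_3 (6T9) (apart from the identity). Each of the other remaining candidates has further cycle types, and by the Chebotarev density theorem the matching factorization patterns would occur for a proportion of primes equal to their share of the group: (S_3 x S_3) : C_2 (6T13) additionally contains elements of type 4+2, 3+2+1, 2+1+1+1+1 (36 of its 72 elements, about 50% of primes); S_6 (6T16) additionally contains elements of type 5+1, 4+2, 4+1+1, 3+2+1, 2+1+1+1+1 (459 of its 720 elements, about 64% of primes). None of the 23 primes tested shows any such pattern (for each of these groups the chance of that is below 10^-4), which rules them out. Hence G = S_3 x S_3 (6T9), of order 36.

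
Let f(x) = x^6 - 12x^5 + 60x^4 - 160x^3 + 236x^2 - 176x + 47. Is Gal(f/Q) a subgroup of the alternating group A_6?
Yes

The polynomial is irreducible of degree 6 over Q. Its discriminant is 3356224 = 1832^2, a perfect square. A Galois group lies in the alternating group exactly when the discriminant is a square in Q, so the Galois group (S_4) is contained in A_6.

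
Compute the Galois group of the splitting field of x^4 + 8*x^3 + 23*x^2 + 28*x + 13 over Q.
The polynomial is an irreducible quartic over Q and its discriminant is 144 = 12^2, a perfect square, so the Galois group is contained in A_4. The resolvent cubic y^3 - 23*y^2 + 172*y - 420 splits completely over Q, which gives the Klein four-group V_4.

4T2: V_4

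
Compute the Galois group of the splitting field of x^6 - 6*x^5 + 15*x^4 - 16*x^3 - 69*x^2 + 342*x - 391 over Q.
The polynomial f is an irreducible sextic over Q, so G = Gal(f/Q) is one of the 16 transitive subgroups 6T1, ..., 6T16 of S_6. The discriminant of f is 5114284084297728, which is not a perfect square, so G is not contained in A_6. The transitive groups of degree 6 not contained in A_6 are: C_6 (6T1, order 6), S_3 (6T2, order 6), D_6 (6T3, order 12), C_3 x S_3 (6T5, order 18), A_4 x C_2 (6T6, order 24), S_4 (6T8, order 24), S_3 x S_3 (6T9, order 36), S_4 x C_2 (6T11, order 48), (S_3 x S_3) : C_2 (6T13, order 72), PGL(2,5) (6T14, order 120), S_6 (6T16, order 720). By Dedekind's theorem, for a prime p not dividing disc(f) the degrees of the irreducible factors of f mod p form the cycle type of an element of G. Factoring f modulo the 79 such primes p <= 431 (skipping 2, 3, 31, 59, which divide the discriminant), each new pattern first appears at: mod 5: f = (x^2 + 2x + 3)(x^2 + 3x + 4)(x^2 + 4x + 2), pattern 2+2+2; mod 7: f = (x^3 + 4x^2 + 1)(x^3 + 4x^2 + 6x + 1), pattern 3+3; mod 13: f = (x^6 + 7x^5 + 2x^4 + 10x^3 + 9x^2 + 4x + 12), pattern 6; mod 17: f = (x)(x + 14)(x^2 + 5)(x^2 + 14x + 1), pattern 2+2+1+1; mod 127: f = (x + 13)(x + 30)(x + 32)(x + 79)(x + 102)(x + 119), pattern 1+1+1+1+1+1. No other pattern occurs in this range, so the set of observed cycle types is {2+2+2, 3+3, 6, 2+2+1+1, 1+1+1+1+1+1}. The candidates containing elements of all these cycle types are D_6 (6T3) of order 12, A_4 x C_2 (6T6) of order 24, S_3 x S_3 (6T9) of order 36, S_4 x C_2 (6T11) of order 48, (S_3 x S_3) : C_2 (6T13) of order 72, PGL(2,5) (6T14) of order 120, S_6 (6T16) of order 720; the others are excluded. The observed types are precisely the cycle types that occur in D_6 (6T3). Each of the other remaining candidates has further cycle types, and by the Chebotarev density theorem the matching factorization patterns would occur for a proportion of primes equal to their share of the group: A_4 x C_2 (6T6) additionally contains elements of type 2+1+1+1+1 (3 of its 24 elements, about 12% of primes); S_3 x S_3 (6T9) additionally contains elements of type 3+1+1+1 (4 of its 36 elements, about 11% of primes); S_4 x C_2 (6T11) additionally contains elements of type 4+2, 4+1+1, 2+1+1+1+1 (15 of its 48 elements, about 31% of primes); (S_3 x S_3) : C_2 (6T13) additionally contains elements of type 4+2, 3+2+1, 3+1+1+1, 2+1+1+1+1 (40 of its 72 elements, about 56% of primes); PGL(2,5) (6T14) additionally contains elements of type 5+1, 4+1+1 (54 of its 120 elements, about 45% of primes); S_6 (6T16) additionally contains elements of type 5+1, 4+2, 4+1+1, 3+2+1, 3+1+1+1, 2+1+1+1+1 (499 of its 720 elements, about 69% of primes). None of the 79 primes tested shows any such pattern (for each of these groups the chance of that is below 10^-4), which rules them out. Hence G = D_6 (6T3), of order 12.

D_6 (also written D6)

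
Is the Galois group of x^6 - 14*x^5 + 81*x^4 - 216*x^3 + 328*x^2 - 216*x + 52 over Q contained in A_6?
No

The polynomial is irreducible of degree 6 over Q. Its discriminant is -1080641454080000, which is not a perfect square. A Galois group lies in the alternating group exactly when the discriminant is a square in Q, so the Galois group (S_4) is not contained in A_6.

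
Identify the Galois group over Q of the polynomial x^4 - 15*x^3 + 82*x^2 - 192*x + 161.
S_4

The polynomial is an irreducible quartic over Q and its discriminant is -283, which is not a perfect square, so the Galois group is not contained in A_4. The resolvent cubic y^3 - 82*y^2 + 2236*y - 20281 is irreducible over Q. An irreducible resolvent with non-square discriminant gives S_4.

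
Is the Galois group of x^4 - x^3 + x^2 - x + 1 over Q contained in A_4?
No

The polynomial is irreducible of degree 4 over Q. Its discriminant is 125, which is not a perfect square. A Galois group lies in the alternating group exactly when the discriminant is a square in Q, so the Galois group (C_4) is not contained in A_4.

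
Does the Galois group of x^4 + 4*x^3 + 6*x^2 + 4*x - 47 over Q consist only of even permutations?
No

The polynomial is irreducible of degree 4 over Q. Its discriminant is -28311552, which is not a perfect square. A Galois group lies in the alternating group exactly when the discriminant is a square in Q, so the Galois group (D_4) is not contained in A_4.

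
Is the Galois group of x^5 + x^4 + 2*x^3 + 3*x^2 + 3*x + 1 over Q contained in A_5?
Yes

The polynomial is irreducible of degree 5 over Q. Its discriminant is 2209 = 47^2, a perfect square. A Galois group lies in the alternating group exactly when the discriminant is a square in Q, so the Galois group (D_5) is contained in A_5.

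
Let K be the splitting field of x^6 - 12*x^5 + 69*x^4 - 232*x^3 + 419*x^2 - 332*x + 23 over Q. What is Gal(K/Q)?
6T8: S_4

The polynomial f is an irreducible sextic over Q, so G = Gal(f/Q) is one of the 16 transitive subgroups 6T1, ..., 6T16 of S_6. The discriminant of f is 870211913777152, which is not a perfect square, so G is not contained in A_6. The transitive groups of degree 6 not contained in A_6 are: C_6 (6T1, order 6), S_3 (6T2, order 6), D_6 (6T3, order 12), C_3 x S_3 (6T5, order 18), A_4 x C_2 (6T6, order 24), S_4 (6T8, order 24), S_3 x S_3 (6T9, order 36), S_4 x C_2 (6T11, order 48), (S_3 x S_3) : C_2 (6T13, order 72), PGL(2,5) (6T14, order 120), S_6 (6T16, order 720). By Dedekind's theorem, for a prime p not dividing disc(f) the degrees of the irreducible factors of f mod p form the cycle type of an element of G. Factoring f modulo the 22 such primes p <= 89 (skipping 2, 37, which divide the discriminant), each new pattern first appears at: mod 3: f = (x^3 + x^2 + x + 2)(x^3 + 2x^2 + 1), pattern 3+3; mod 5: f = (x^2 + x + 1)(x^2 + 3x + 3)(x^2 + 4x + 1), pattern 2+2+2; mod 17: f = (x + 1)(x + 12)(x^4 + 9x^3 + 8x^2 + 15x + 9), pattern 4+1+1; mod 67: f = (x + 7)(x + 56)(x^2 + 63x + 2)(x^2 + 63x + 29), pattern 2+2+1+1. No other pattern occurs in this range, so the set of observed cycle types is {3+3, 2+2+2, 4+1+1, 2+2+1+1}. The candidates containing elements of all these cycle types are S_4 (6T8) of order 24, S_4 x C_2 (6T11) of order 48, PGL(2,5) (6T14) of order 120, S_6 (6T16) of order 720; the others are excluded. The observed types are precisely the cycle types that occur in S_4 (6T8) (apart from the identity). Each of the other remaining candidates has further cycle types, and by the Chebotarev density theorem the matching factorization patterns would occur for a proportion of primes equal to their share of the group: S_4 x C_2 (6T11) additionally contains elements of type 6, 4+2, 2+1+1+1+1 (17 of its 48 elements, about 35% of primes); PGL(2,5) (6T14) additionally contains elements of type 6, 5+1 (44 of its 120 elements, about 37% of primes); S_6 (6T16) additionally contains elements of type 6, 5+1, 4+2, 3+2+1, 3+1+1+1, 2+1+1+1+1 (529 of its 720 elements, about 73% of primes). None of the 22 primes tested shows any such pattern (for each of these groups the chance of that is below 10^-4), which rules them out. Hence G = S_4 (6T8), of order 24.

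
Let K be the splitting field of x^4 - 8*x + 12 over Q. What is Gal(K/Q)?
A_4

The polynomial is an irreducible quartic over Q and its discriminant is 331776 = 576^2, a perfect square, so the Galois group is contained in A_4. The resolvent cubic y^3 - 48*y - 64 is irreducible over Q. An irreducible resolvent with square discriminant gives A_4.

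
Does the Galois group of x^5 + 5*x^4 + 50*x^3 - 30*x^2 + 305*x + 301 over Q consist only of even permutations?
Yes

The polynomial is irreducible of degree 5 over Q. Its discriminant is 9333105664000000 = 96608000^2, a perfect square. A Galois group lies in the alternating group exactly when the discriminant is a square in Q, so the Galois group (A_5) is contained in A_5.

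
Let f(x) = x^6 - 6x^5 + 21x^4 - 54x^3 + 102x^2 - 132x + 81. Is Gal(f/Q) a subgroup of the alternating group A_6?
No

The polynomial is irreducible of degree 6 over Q. Its discriminant is -1024192512, which is not a perfect square. A Galois group lies in the alternating group exactly when the discriminant is a square in Q, so the Galois group (PGL(2,5)) is not contained in A_6.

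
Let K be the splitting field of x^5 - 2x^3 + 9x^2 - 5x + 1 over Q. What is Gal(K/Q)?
S_5, the symmetric group on 5 letters

The polynomial f is an irreducible quintic over Q, so G = Gal(f/Q) is a transitive subgroup of S_5: one of C_5 (5T1, order 5), D_5 (5T2, order 10), F_20 (5T3, order 20), A_5 (5T4, order 60) or S_5 (5T5, order 120). The discriminant of f is 734464, which is not a perfect square, so G is not contained in A_5. The transitive groups of degree 5 not contained in A_5 are: F_20 (5T3, order 20), S_5 (5T5, order 120). By Dedekind's theorem, for a prime p not dividing disc(f) the degrees of the irreducible factors of f mod p form the cycle type of an element of G. Factoring f modulo the 3 such primes p <= 7 (skipping 2, which divides the discriminant), each new pattern first appears at: mod 3: f = (x^5 + x^3 + x + 1), pattern 5; mod 7: f = (x^2 + 3x + 1)(x^3 + 4x^2 + 6x + 1), pattern 3+2. No other pattern occurs in this range, so the set of observed cycle types is {5, 3+2}. Among the candidates above, the only group containing elements of all these cycle types is S_5 (5T5) — F_20 (5T3) lacks at least one of them. Hence G = S_5 (5T5), of order 120.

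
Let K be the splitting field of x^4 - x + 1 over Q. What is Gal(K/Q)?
The polynomial is an irreducible quartic over Q and its discriminant is 229, which is not a perfect square, so the Galois group is not contained in A_4. The resolvent cubic y^3 - 4*y - 1 is irreducible over Q. An irreducible resolvent with non-square discriminant gives S_4.

S_4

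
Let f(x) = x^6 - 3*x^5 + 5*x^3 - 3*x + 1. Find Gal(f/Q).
S_3

The polynomial f is an irreducible sextic over Q, so G = Gal(f/Q) is one of the 16 transitive subgroups 6T1, ..., 6T16 of S_6. The discriminant of f is -34992, which is not a perfect square, so G is not contained in A_6. The transitive groups of degree 6 not contained in A_6 are: C_6 (6T1, order 6), S_3 (6T2, order 6), D_6 (6T3, order 12), C_3 x S_3 (6T5, order 18), A_4 x C_2 (6T6, order 24), S_4 (6T8, order 24), S_3 x S_3 (6T9, order 36), S_4 x C_2 (6T11, order 48), (S_3 x S_3) : C_2 (6T13, order 72), PGL(2,5) (6T14, order 120), S_6 (6T16, order 720). By Dedekind's theorem, for a prime p not dividing disc(f) the degrees of the irreducible factors of f mod p form the cycle type of an element of G. Factoring f modulo the 23 such primes p <= 97 (skipping 2, 3, which divide the discriminant), each new pattern first appears at: mod 5: f = (x^2 + x + 1)(x^2 + 2x + 3)(x^2 + 4x + 2), pattern 2+2+2; mod 7: f = (x^3 + x^2 + 3x + 1)(x^3 + 3x^2 + x + 1), pattern 3+3; mod 31: f = (x + 3)(x + 7)(x + 9)(x + 21)(x + 23)(x + 27), pattern 1+1+1+1+1+1. No other pattern occurs in this range, so the set of observed cycle types is {2+2+2, 3+3, 1+1+1+1+1+1}. The candidates containing elements of all these cycle types are C_6 (6T1) of order 6, S_3 (6T2) of order 6, D_6 (6T3) of order 12, C_3 x S_3 (6T5) of order 18, A_4 x C_2 (6T6) of order 24, S_4 (6T8) of order 24, S_3 x S_3 (6T9) of order 36, S_4 x C_2 (6T11) of order 48, (S_3 x S_3) : C_2 (6T13) of order 72, PGL(2,5) (6T14) of order 120, S_6 (6T16) of order 720; the others are excluded. The observed types are precisely the cycle types that occur in S_3 (6T2). Each of the other remaining candidates has further cycle types, and by the Chebotarev density theorem the matching factorization patterns would occur for a proportion of primes equal to their share of the group: C_6 (6T1) additionally contains elements of type 6 (2 of its 6 elements, about 33% of primes); D_6 (6T3) additionally contains elements of type 6, 2+2+1+1 (5 of its 12 elements, about 42% of primes); C_3 x S_3 (6T5) additionally contains elements of type 6, 3+1+1+1 (10 of its 18 elements, about 56% of primes); A_4 x C_2 (6T6) additionally contains elements of type 6, 2+2+1+1, 2+1+1+1+1 (14 of its 24 elements, about 58% of primes); S_4 (6T8) additionally contains elements of type 4+1+1, 2+2+1+1 (9 of its 24 elements, about 38% of primes); S_3 x S_3 (6T9) additionally contains elements of type 6, 3+1+1+1, 2+2+1+1 (25 of its 36 elements, about 69% of primes); S_4 x C_2 (6T11) additionally contains elements of type 6, 4+2, 4+1+1, 2+2+1+1, 2+1+1+1+1 (32 of its 48 elements, about 67% of primes); (S_3 x S_3) : C_2 (6T13) additionally contains elements of type 6, 4+2, 3+2+1, 3+1+1+1, 2+2+1+1, 2+1+1+1+1 (61 of its 72 elements, about 85% of primes); PGL(2,5) (6T14) additionally contains elements of type 6, 5+1, 4+1+1, 2+2+1+1 (89 of its 120 elements, about 74% of primes); S_6 (6T16) additionally contains elements of type 6, 5+1, 4+2, 4+1+1, 3+2+1, 3+1+1+1, 2+2+1+1, 2+1+1+1+1 (664 of its 720 elements, about 92% of primes). None of the 23 primes tested shows any such pattern (for each of these groups the chance of that is below 10^-4), which rules them out. Hence G = S_3 (6T2), of order 6.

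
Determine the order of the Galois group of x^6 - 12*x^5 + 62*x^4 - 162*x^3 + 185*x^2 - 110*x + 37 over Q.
The degree of the splitting field over Q equals the order of the Galois group, so first determine the group. The polynomial f is an irreducible sextic over Q, so G = Gal(f/Q) is one of the 16 transitive subgroups 6T1, ..., 6T16 of S_6. The discriminant of f is 94085654450176 = 9699776^2, a perfect square, so G is contained in A_6. The transitive groups of degree 6 contained in A_6 are: A_4 (6T4, order 12), S_4 (6T7, order 24), (C_3 x C_3) : C_4 (6T10, order 36), PSL(2,5) (6T12, order 60), A_6 (6T15, order 360). By Dedekind's theorem, for a prime p not dividing disc(f) the degrees of the irreducible factors of f mod p form the cycle type of an element of G. Factoring f modulo the 79 such primes p <= 419 (skipping 2, 31, which divide the discriminant), each new pattern first appears at: mod 3: f = (x^2 + x + 2)(x^4 + 2x^3 + x^2 + x + 2), pattern 4+2; mod 5: f = (x^3 + x^2 + 2)(x^3 + 2x^2 + 1), pattern 3+3; mod 11: f = (x + 5)(x + 6)(x^2 + 2x + 2)(x^2 + 8x + 3), pattern 2+2+1+1; mod 67: f = (x + 33)(x + 50)(x + 56)(x + 57)(x + 62)(x + 65), pattern 1+1+1+1+1+1. No other pattern occurs in this range, so the set of observed cycle types is {4+2, 3+3, 2+2+1+1, 1+1+1+1+1+1}. The candidates containing elements of all these cycle types are S_4 (6T7) of order 24, (C_3 x C_3) : C_4 (6T10) of order 36, A_6 (6T15) of order 360; the others are excluded. The observed types are precisely the cycle types that occur in S_4 (6T7). Each of the other remaining candidates has further cycle types, and by the Chebotarev density theorem the matching factorization patterns would occur for a proportion of primes equal to their share of the group: (C_3 x C_3) : C_4 (6T10) additionally contains elements of type 3+1+1+1 (4 of its 36 elements, about 11% of primes); A_6 (6T15) additionally contains elements of type 5+1, 3+1+1+1 (184 of its 360 elements, about 51% of primes). None of the 79 primes tested shows any such pattern (for each of these groups the chance of that is below 10^-4), which rules them out. Hence G = S_4 (6T7), of order 24. The Galois group S_4 (6T7) has order 24, so the splitting field has degree 24 over Q.

24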